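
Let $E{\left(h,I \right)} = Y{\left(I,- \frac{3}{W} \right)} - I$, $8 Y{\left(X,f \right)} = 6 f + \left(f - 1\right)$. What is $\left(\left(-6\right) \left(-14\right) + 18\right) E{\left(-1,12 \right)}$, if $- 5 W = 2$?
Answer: $- \frac{4539}{8} \approx -567.38$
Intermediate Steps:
$W = - \frac{2}{5}$ ($W = \left(- \frac{1}{5}\right) 2 = - \frac{2}{5} \approx -0.4$)
$Y{\left(X,f \right)} = - \frac{1}{8} + \frac{7 f}{8}$ ($Y{\left(X,f \right)} = \frac{6 f + \left(f - 1\right)}{8} = \frac{6 f + \left(-1 + f\right)}{8} = \frac{-1 + 7 f}{8} = - \frac{1}{8} + \frac{7 f}{8}$)
$E{\left(h,I \right)} = \frac{103}{16} - I$ ($E{\left(h,I \right)} = \left(- \frac{1}{8} + \frac{7 \left(- \frac{3}{- \frac{2}{5}}\right)}{8}\right) - I = \left(- \frac{1}{8} + \frac{7 \left(\left(-3\right) \left(- \frac{5}{2}\right)\right)}{8}\right) - I = \left(- \frac{1}{8} + \frac{7}{8} \cdot \frac{15}{2}\right) - I = \left(- \frac{1}{8} + \frac{105}{16}\right) - I = \frac{103}{16} - I$)
$\left(\left(-6\right) \left(-14\right) + 18\right) E{\left(-1,12 \right)} = \left(\left(-6\right) \left(-14\right) + 18\right) \left(\frac{103}{16} - 12\right) = \left(84 + 18\right) \left(\frac{103}{16} - 12\right) = 102 \left(- \frac{89}{16}\right) = - \frac{4539}{8}$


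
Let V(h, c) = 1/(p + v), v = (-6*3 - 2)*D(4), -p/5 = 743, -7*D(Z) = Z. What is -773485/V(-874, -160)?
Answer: 20052598625/7 ≈ 2.8647e+9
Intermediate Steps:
D(Z) = -Z/7
p = -3715 (p = -5*743 = -3715)
v = 80/7 (v = (-6*3 - 2)*(-⅐*4) = (-18 - 2)*(-4/7) = -20*(-4/7) = 80/7 ≈ 11.429)
V(h, c) = -7/25925 (V(h, c) = 1/(-3715 + 80/7) = 1/(-25925/7) = -7/25925)
-773485/V(-874, -160) = -773485/(-7/25925) = -773485*(-25925/7) = 20052598625/7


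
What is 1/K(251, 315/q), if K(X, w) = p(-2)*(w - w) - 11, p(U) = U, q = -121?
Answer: -1/11 ≈ -0.090909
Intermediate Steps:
K(X, w) = -11 (K(X, w) = -2*(w - w) - 11 = -2*0 - 11 = 0 - 11 = -11)
1/K(251, 315/q) = 1/(-11) = -1/11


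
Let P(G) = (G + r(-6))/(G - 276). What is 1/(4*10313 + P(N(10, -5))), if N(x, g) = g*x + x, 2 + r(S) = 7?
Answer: 316/13035667 ≈ 2.4241e-5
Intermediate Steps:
r(S) = 5 (r(S) = -2 + 7 = 5)
N(x, g) = x + g*x
P(G) = (5 + G)/(-276 + G) (P(G) = (G + 5)/(G - 276) = (5 + G)/(-276 + G))
1/(4*10313 + P(N(10, -5))) = 1/(4*10313 + (5 + 10*(1 - 5))/(-276 + 10*(1 - 5))) = 1/(41252 + (5 + 10*(-4))/(-276 + 10*(-4))) = 1/(41252 + (5 - 40)/(-276 - 40)) = 1/(41252 - 35/(-316)) = 1/(41252 - 1/316*(-35)) = 1/(41252 + 35/316) = 1/(13035667/316) = 316/13035667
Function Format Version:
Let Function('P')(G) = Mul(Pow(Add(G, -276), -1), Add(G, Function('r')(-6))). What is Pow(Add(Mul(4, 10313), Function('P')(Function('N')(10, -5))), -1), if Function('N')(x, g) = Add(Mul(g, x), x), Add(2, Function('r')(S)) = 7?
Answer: Rational(316, 13035667) ≈ 2.4241e-5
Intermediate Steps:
Function('r')(S) = 5 (Function('r')(S) = Add(-2, 7) = 5)
Function('N')(x, g) = Add(x, Mul(g, x))
Function('P')(G) = Mul(Pow(Add(-276, G), -1), Add(5, G)) (Function('P')(G) = Mul(Pow(Add(G, -276), -1), Add(G, 5)) = Mul(Pow(Add(-276, G), -1), Add(5, G)))
Pow(Add(Mul(4, 10313), Function('P')(Function('N')(10, -5))), -1) = Pow(Add(Mul(4, 10313), Mul(Pow(Add(-276, Mul(10, Add(1, -5))), -1), Add(5, Mul(10, Add(1, -5))))), -1) = Pow(Add(41252, Mul(Pow(Add(-276, Mul(10, -4)), -1), Add(5, Mul(10, -4)))), -1) = Pow(Add(41252, Mul(Pow(Add(-276, -40), -1), Add(5, -40))), -1) = Pow(Add(41252, Mul(Pow(-316, -1), -35)), -1) = Pow(Add(41252, Mul(Rational(-1, 316), -35)), -1) = Pow(Add(41252, Rational(35, 316)), -1) = Pow(Rational(13035667, 316), -1) = Rational(316, 13035667)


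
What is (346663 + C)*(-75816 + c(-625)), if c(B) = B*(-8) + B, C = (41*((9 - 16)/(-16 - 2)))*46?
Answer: -223365144488/9 ≈ -2.4818e+10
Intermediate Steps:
C = 6601/9 (C = (41*(-7/(-18)))*46 = (41*(-7*(-1/18)))*46 = (41*(7/18))*46 = (287/18)*46 = 6601/9 ≈ 733.44)
c(B) = -7*B (c(B) = -8*B + B = -7*B)
(346663 + C)*(-75816 + c(-625)) = (346663 + 6601/9)*(-75816 - 7*(-625)) = 3126568*(-75816 + 4375)/9 = (3126568/9)*(-71441) = -223365144488/9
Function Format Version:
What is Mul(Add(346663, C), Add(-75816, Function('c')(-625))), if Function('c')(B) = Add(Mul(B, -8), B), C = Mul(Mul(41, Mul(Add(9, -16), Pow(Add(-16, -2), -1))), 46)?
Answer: Rational(-223365144488, 9) ≈ -2.4818e+10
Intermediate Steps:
C = Rational(6601, 9) (C = Mul(Mul(41, Mul(-7, Pow(-18, -1))), 46) = Mul(Mul(41, Mul(-7, Rational(-1, 18))), 46) = Mul(Mul(41, Rational(7, 18)), 46) = Mul(Rational(287, 18), 46) = Rational(6601, 9) ≈ 733.44)
Function('c')(B) = Mul(-7, B) (Function('c')(B) = Add(Mul(-8, B), B) = Mul(-7, B))
Mul(Add(346663, C), Add(-75816, Function('c')(-625))) = Mul(Add(346663, Rational(6601, 9)), Add(-75816, Mul(-7, -625))) = Mul(Rational(3126568, 9), Add(-75816, 4375)) = Mul(Rational(3126568, 9), -71441) = Rational(-223365144488, 9)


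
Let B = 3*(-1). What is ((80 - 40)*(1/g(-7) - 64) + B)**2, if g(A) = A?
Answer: 323316361/49 ≈ 6.5983e+6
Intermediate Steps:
B = -3
((80 - 40)*(1/g(-7) - 64) + B)**2 = ((80 - 40)*(1/(-7) - 64) - 3)**2 = (40*(-1/7 - 64) - 3)**2 = (40*(-449/7) - 3)**2 = (-17960/7 - 3)**2 = (-17981/7)**2 = 323316361/49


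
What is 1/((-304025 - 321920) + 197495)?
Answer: -1/428450 ≈ -2.3340e-6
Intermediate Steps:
1/((-304025 - 321920) + 197495) = 1/(-625945 + 197495) = 1/(-428450) = -1/428450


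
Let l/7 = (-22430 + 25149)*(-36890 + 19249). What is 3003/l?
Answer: -33/3689683 ≈ -8.9439e-6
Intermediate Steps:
l = -335761153 (l = 7*((-22430 + 25149)*(-36890 + 19249)) = 7*(2719*(-17641)) = 7*(-47965879) = -335761153)
3003/l = 3003/(-335761153) = 3003*(-1/335761153) = -33/3689683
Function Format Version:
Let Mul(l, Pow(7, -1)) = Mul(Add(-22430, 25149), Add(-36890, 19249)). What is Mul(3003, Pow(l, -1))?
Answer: Rational(-33, 3689683) ≈ -8.9439e-6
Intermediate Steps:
l = -335761153 (l = Mul(7, Mul(Add(-22430, 25149), Add(-36890, 19249))) = Mul(7, Mul(2719, -17641)) = Mul(7, -47965879) = -335761153)
Mul(3003, Pow(l, -1)) = Mul(3003, Pow(-335761153, -1)) = Mul(3003, Rational(-1, 335761153)) = Rational(-33, 3689683)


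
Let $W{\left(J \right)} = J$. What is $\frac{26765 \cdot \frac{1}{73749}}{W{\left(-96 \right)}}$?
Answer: $- \frac{26765}{7079904} \approx -0.0037804$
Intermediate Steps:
$\frac{26765 \cdot \frac{1}{73749}}{W{\left(-96 \right)}} = \frac{26765 \cdot \frac{1}{73749}}{-96} = 26765 \cdot \frac{1}{73749} \left(- \frac{1}{96}\right) = \frac{26765}{73749} \left(- \frac{1}{96}\right) = - \frac{26765}{7079904}$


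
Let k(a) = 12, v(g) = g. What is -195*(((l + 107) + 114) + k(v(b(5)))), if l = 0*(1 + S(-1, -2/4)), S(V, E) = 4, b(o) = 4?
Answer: -45435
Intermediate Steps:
l = 0 (l = 0*(1 + 4) = 0*5 = 0)
-195*(((l + 107) + 114) + k(v(b(5)))) = -195*(((0 + 107) + 114) + 12) = -195*((107 + 114) + 12) = -195*(221 + 12) = -195*233 = -45435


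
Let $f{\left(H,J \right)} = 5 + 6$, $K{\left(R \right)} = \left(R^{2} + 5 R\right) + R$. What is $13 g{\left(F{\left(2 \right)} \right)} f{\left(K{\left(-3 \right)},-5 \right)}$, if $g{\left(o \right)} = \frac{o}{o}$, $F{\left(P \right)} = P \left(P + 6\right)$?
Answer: $143$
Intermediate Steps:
$K{\left(R \right)} = R^{2} + 6 R$
$f{\left(H,J \right)} = 11$
$F{\left(P \right)} = P \left(6 + P\right)$
$g{\left(o \right)} = 1$
$13 g{\left(F{\left(2 \right)} \right)} f{\left(K{\left(-3 \right)},-5 \right)} = 13 \cdot 1 \cdot 11 = 13 \cdot 11 = 143$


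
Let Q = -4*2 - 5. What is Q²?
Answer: 169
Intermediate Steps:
Q = -13 (Q = -8 - 5 = -13)
Q² = (-13)² = 169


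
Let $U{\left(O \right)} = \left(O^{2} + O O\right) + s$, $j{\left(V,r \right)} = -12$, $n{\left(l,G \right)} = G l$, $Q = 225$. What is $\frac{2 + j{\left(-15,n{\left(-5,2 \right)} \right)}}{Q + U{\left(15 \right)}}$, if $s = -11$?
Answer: $- \frac{5}{332} \approx -0.01506$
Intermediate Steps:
$U{\left(O \right)} = -11 + 2 O^{2}$ ($U{\left(O \right)} = \left(O^{2} + O O\right) - 11 = \left(O^{2} + O^{2}\right) - 11 = 2 O^{2} - 11 = -11 + 2 O^{2}$)
$\frac{2 + j{\left(-15,n{\left(-5,2 \right)} \right)}}{Q + U{\left(15 \right)}} = \frac{2 - 12}{225 - \left(11 - 2 \cdot 15^{2}\right)} = - \frac{10}{225 + \left(-11 + 2 \cdot 225\right)} = - \frac{10}{225 + \left(-11 + 450\right)} = - \frac{10}{225 + 439} = - \frac{10}{664} = \left(-10\right) \frac{1}{664} = - \frac{5}{332}$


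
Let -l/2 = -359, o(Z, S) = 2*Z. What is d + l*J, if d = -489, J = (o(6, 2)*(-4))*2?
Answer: -69417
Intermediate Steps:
l = 718 (l = -2*(-359) = 718)
J = -96 (J = ((2*6)*(-4))*2 = (12*(-4))*2 = -48*2 = -96)
d + l*J = -489 + 718*(-96) = -489 - 68928 = -69417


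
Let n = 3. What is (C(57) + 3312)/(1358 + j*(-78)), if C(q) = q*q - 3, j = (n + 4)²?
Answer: -3279/1232 ≈ -2.6615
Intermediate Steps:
j = 49 (j = (3 + 4)² = 7² = 49)
C(q) = -3 + q² (C(q) = q² - 3 = -3 + q²)
(C(57) + 3312)/(1358 + j*(-78)) = ((-3 + 57²) + 3312)/(1358 + 49*(-78)) = ((-3 + 3249) + 3312)/(1358 - 3822) = (3246 + 3312)/(-2464) = 6558*(-1/2464) = -3279/1232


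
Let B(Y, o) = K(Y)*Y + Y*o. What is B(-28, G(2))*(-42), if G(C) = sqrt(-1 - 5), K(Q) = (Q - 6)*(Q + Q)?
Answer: 2239104 + 1176*I*sqrt(6) ≈ 2.2391e+6 + 2880.6*I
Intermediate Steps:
K(Q) = 2*Q*(-6 + Q) (K(Q) = (-6 + Q)*(2*Q) = 2*Q*(-6 + Q))
G(C) = I*sqrt(6) (G(C) = sqrt(-6) = I*sqrt(6))
B(Y, o) = Y*o + 2*Y**2*(-6 + Y) (B(Y, o) = (2*Y*(-6 + Y))*Y + Y*o = 2*Y**2*(-6 + Y) + Y*o = Y*o + 2*Y**2*(-6 + Y))
B(-28, G(2))*(-42) = -28*(I*sqrt(6) + 2*(-28)*(-6 - 28))*(-42) = -28*(I*sqrt(6) + 2*(-28)*(-34))*(-42) = -28*(I*sqrt(6) + 1904)*(-42) = -28*(1904 + I*sqrt(6))*(-42) = (-53312 - 28*I*sqrt(6))*(-42) = 2239104 + 1176*I*sqrt(6)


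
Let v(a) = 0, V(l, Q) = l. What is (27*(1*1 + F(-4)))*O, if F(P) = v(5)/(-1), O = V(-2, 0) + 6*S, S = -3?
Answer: -540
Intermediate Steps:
O = -20 (O = -2 + 6*(-3) = -2 - 18 = -20)
F(P) = 0 (F(P) = 0/(-1) = 0*(-1) = 0)
(27*(1*1 + F(-4)))*O = (27*(1*1 + 0))*(-20) = (27*(1 + 0))*(-20) = (27*1)*(-20) = 27*(-20) = -540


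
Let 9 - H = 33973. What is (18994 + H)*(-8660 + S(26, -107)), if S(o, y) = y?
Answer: 131241990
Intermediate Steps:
H = -33964 (H = 9 - 1*33973 = 9 - 33973 = -33964)
(18994 + H)*(-8660 + S(26, -107)) = (18994 - 33964)*(-8660 - 107) = -14970*(-8767) = 131241990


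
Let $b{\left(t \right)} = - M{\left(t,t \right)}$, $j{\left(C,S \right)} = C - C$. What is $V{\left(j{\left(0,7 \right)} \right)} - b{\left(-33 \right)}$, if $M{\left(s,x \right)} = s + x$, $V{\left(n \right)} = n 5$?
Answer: $-66$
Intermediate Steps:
$j{\left(C,S \right)} = 0$
$V{\left(n \right)} = 5 n$
$b{\left(t \right)} = - 2 t$ ($b{\left(t \right)} = - (t + t) = - 2 t$)
$V{\left(j{\left(0,7 \right)} \right)} - b{\left(-33 \right)} = 5 \cdot 0 - \left(-2\right) \left(-33\right) = 0 - 66 = -66$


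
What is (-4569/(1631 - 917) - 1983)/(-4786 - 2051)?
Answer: 473477/1627206 ≈ 0.29098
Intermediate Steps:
(-4569/(1631 - 917) - 1983)/(-4786 - 2051) = (-4569/714 - 1983)/(-6837) = (-4569*1/714 - 1983)*(-1/6837) = (-1523/238 - 1983)*(-1/6837) = -473477/238*(-1/6837) = 473477/1627206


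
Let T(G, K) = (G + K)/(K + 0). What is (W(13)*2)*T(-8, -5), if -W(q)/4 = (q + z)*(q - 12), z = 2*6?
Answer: -520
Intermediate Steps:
z = 12
T(G, K) = (G + K)/K
W(q) = -4*(-12 + q)*(12 + q) (W(q) = -4*(q + 12)*(q - 12) = -4*(12 + q)*(-12 + q) = -4*(-12 + q)*(12 + q))
(W(13)*2)*T(-8, -5) = ((576 - 4*13²)*2)*((-8 - 5)/(-5)) = ((576 - 4*169)*2)*(-⅕*(-13)) = ((576 - 676)*2)*(13/5) = -100*2*(13/5) = -200*13/5 = -520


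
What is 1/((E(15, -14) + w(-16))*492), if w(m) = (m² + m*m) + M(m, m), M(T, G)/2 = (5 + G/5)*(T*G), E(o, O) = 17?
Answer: 5/3568476 ≈ 1.4012e-6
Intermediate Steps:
M(T, G) = 2*G*T*(5 + G/5) (M(T, G) = 2*((5 + G/5)*(T*G)) = 2*((5 + G*(⅕))*(G*T)) = 2*((5 + G/5)*(G*T)) = 2*(G*T*(5 + G/5)) = 2*G*T*(5 + G/5))
w(m) = 2*m² + 2*m²*(25 + m)/5 (w(m) = (m² + m*m) + 2*m*m*(25 + m)/5 = (m² + m²) + 2*m²*(25 + m)/5 = 2*m² + 2*m²*(25 + m)/5)
1/((E(15, -14) + w(-16))*492) = 1/((17 + (⅖)*(-16)²*(30 - 16))*492) = 1/((17 + (⅖)*256*14)*492) = 1/((17 + 7168/5)*492) = 1/((7253/5)*492) = 1/(3568476/5) = 5/3568476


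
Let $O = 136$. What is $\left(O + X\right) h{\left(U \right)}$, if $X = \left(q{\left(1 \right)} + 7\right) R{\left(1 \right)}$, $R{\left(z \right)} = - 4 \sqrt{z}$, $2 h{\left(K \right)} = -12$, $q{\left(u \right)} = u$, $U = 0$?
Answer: $-624$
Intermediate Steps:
$h{\left(K \right)} = -6$ ($h{\left(K \right)} = \frac{1}{2} \left(-12\right) = -6$)
$X = -32$ ($X = \left(1 + 7\right) \left(- 4 \sqrt{1}\right) = 8 \left(\left(-4\right) 1\right) = 8 \left(-4\right) = -32$)
$\left(O + X\right) h{\left(U \right)} = \left(136 - 32\right) \left(-6\right) = 104 \left(-6\right) = -624$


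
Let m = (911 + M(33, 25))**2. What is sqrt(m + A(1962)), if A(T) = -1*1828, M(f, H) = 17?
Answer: 6*sqrt(23871) ≈ 927.01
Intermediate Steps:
m = 861184 (m = (911 + 17)**2 = 928**2 = 861184)
A(T) = -1828
sqrt(m + A(1962)) = sqrt(861184 - 1828) = sqrt(859356) = 6*sqrt(23871)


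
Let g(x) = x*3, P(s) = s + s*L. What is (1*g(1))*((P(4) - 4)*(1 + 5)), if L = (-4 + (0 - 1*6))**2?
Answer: 7200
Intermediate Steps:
L = 100 (L = (-4 + (0 - 6))**2 = (-4 - 6)**2 = (-10)**2 = 100)
P(s) = 101*s (P(s) = s + s*100 = s + 100*s = 101*s)
g(x) = 3*x
(1*g(1))*((P(4) - 4)*(1 + 5)) = (1*(3*1))*((101*4 - 4)*(1 + 5)) = (1*3)*((404 - 4)*6) = 3*(400*6) = 3*2400 = 7200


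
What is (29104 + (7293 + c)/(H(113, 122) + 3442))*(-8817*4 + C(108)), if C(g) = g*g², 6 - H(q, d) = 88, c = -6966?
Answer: 9978174455379/280 ≈ 3.5636e+10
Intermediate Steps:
H(q, d) = -82 (H(q, d) = 6 - 1*88 = 6 - 88 = -82)
C(g) = g³
(29104 + (7293 + c)/(H(113, 122) + 3442))*(-8817*4 + C(108)) = (29104 + (7293 - 6966)/(-82 + 3442))*(-8817*4 + 108³) = (29104 + 327/3360)*(-35268 + 1259712) = (29104 + 327*(1/3360))*1224444 = (29104 + 109/1120)*1224444 = (32596589/1120)*1224444 = 9978174455379/280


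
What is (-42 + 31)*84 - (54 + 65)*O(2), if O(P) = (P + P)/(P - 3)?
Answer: -448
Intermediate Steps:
O(P) = 2*P/(-3 + P) (O(P) = (2*P)/(-3 + P) = 2*P/(-3 + P))
(-42 + 31)*84 - (54 + 65)*O(2) = (-42 + 31)*84 - (54 + 65)*2*2/(-3 + 2) = -11*84 - 119*2*2/(-1) = -924 - 119*2*2*(-1) = -924 - 119*(-4) = -924 - 1*(-476) = -924 + 476 = -448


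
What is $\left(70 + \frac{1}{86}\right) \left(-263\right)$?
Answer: $- \frac{1583523}{86} \approx -18413.0$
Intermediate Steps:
$\left(70 + \frac{1}{86}\right) \left(-263\right) = \frac{6021}{86} \left(-263\right) = - \frac{1583523}{86}$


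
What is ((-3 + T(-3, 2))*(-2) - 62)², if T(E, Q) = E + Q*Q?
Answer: 3364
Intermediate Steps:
T(E, Q) = E + Q²
((-3 + T(-3, 2))*(-2) - 62)² = ((-3 + (-3 + 2²))*(-2) - 62)² = ((-3 + (-3 + 4))*(-2) - 62)² = ((-3 + 1)*(-2) - 62)² = (-2*(-2) - 62)² = (4 - 62)² = (-58)² = 3364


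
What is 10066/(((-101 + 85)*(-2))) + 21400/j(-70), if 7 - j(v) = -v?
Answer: -25321/1008 ≈ -25.120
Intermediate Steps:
j(v) = 7 + v (j(v) = 7 - (-1)*v = 7 + v)
10066/(((-101 + 85)*(-2))) + 21400/j(-70) = 10066/(((-101 + 85)*(-2))) + 21400/(7 - 70) = 10066/((-16*(-2))) + 21400/(-63) = 10066/32 + 21400*(-1/63) = 10066*(1/32) - 21400/63 = 5033/16 - 21400/63 = -25321/1008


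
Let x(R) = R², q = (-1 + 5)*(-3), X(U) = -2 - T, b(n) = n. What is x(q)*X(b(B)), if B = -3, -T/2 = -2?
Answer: -864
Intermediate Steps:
T = 4 (T = -2*(-2) = 4)
X(U) = -6 (X(U) = -2 - 1*4 = -2 - 4 = -6)
q = -12 (q = 4*(-3) = -12)
x(q)*X(b(B)) = (-12)²*(-6) = 144*(-6) = -864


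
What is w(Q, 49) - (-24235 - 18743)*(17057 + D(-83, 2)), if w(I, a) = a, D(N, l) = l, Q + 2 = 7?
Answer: 733161751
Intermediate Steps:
Q = 5 (Q = -2 + 7 = 5)
w(Q, 49) - (-24235 - 18743)*(17057 + D(-83, 2)) = 49 - (-24235 - 18743)*(17057 + 2) = 49 - (-42978)*17059 = 49 - 1*(-733161702) = 49 + 733161702 = 733161751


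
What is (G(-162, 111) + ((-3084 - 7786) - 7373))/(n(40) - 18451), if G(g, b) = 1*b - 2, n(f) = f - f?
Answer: 18134/18451 ≈ 0.98282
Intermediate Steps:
n(f) = 0
G(g, b) = -2 + b (G(g, b) = b - 2 = -2 + b)
(G(-162, 111) + ((-3084 - 7786) - 7373))/(n(40) - 18451) = ((-2 + 111) + ((-3084 - 7786) - 7373))/(0 - 18451) = (109 + (-10870 - 7373))/(-18451) = (109 - 18243)*(-1/18451) = -18134*(-1/18451) = 18134/18451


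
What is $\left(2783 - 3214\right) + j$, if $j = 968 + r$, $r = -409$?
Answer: $128$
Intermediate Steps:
$j = 559$ ($j = 968 - 409 = 559$)
$\left(2783 - 3214\right) + j = \left(2783 - 3214\right) + 559 = -431 + 559 = 128$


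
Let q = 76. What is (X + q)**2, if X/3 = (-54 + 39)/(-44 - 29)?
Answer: 31281649/5329 ≈ 5870.1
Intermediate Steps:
X = 45/73 (X = 3*((-54 + 39)/(-44 - 29)) = 3*(-15/(-73)) = 3*(-15*(-1/73)) = 3*(15/73) = 45/73 ≈ 0.61644)
(X + q)**2 = (45/73 + 76)**2 = (5593/73)**2 = 31281649/5329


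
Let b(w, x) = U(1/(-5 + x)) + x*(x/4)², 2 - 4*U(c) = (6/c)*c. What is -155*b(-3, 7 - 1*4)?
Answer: -1705/16 ≈ -106.56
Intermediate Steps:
U(c) = -1 (U(c) = ½ - 6/c*c/4 = ½ - ¼*6 = ½ - 3/2 = -1)
b(w, x) = -1 + x³/16 (b(w, x) = -1 + x*(x/4)² = -1 + x*(x²/16) = -1 + x³/16)
-155*b(-3, 7 - 1*4) = -155*(-1 + (7 - 1*4)³/16) = -155*(-1 + (7 - 4)³/16) = -155*(-1 + (1/16)*3³) = -155*(-1 + (1/16)*27) = -155*(-1 + 27/16) = -155*11/16 = -1705/16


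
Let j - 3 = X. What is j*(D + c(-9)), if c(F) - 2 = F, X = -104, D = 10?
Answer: -303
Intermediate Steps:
j = -101 (j = 3 - 104 = -101)
c(F) = 2 + F
j*(D + c(-9)) = -101*(10 + (2 - 9)) = -101*(10 - 7) = -101*3 = -303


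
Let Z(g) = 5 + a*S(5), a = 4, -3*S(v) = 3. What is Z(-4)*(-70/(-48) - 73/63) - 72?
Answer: -36137/504 ≈ -71.700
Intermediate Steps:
S(v) = -1 (S(v) = -⅓*3 = -1)
Z(g) = 1 (Z(g) = 5 + 4*(-1) = 5 - 4 = 1)
Z(-4)*(-70/(-48) - 73/63) - 72 = 1*(-70/(-48) - 73/63) - 72 = 1*(-70*(-1/48) - 73*1/63) - 72 = 1*(35/24 - 73/63) - 72 = 1*(151/504) - 72 = 151/504 - 72 = -36137/504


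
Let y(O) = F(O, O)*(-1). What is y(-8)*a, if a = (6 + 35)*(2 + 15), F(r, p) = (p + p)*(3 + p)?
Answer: -55760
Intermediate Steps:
F(r, p) = 2*p*(3 + p) (F(r, p) = (2*p)*(3 + p) = 2*p*(3 + p))
y(O) = -2*O*(3 + O) (y(O) = (2*O*(3 + O))*(-1) = -2*O*(3 + O))
a = 697 (a = 41*17 = 697)
y(-8)*a = -2*(-8)*(3 - 8)*697 = -2*(-8)*(-5)*697 = -80*697 = -55760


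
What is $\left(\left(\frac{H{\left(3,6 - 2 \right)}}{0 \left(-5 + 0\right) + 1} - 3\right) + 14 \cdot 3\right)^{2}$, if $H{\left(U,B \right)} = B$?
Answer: $1849$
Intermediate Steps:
$\left(\left(\frac{H{\left(3,6 - 2 \right)}}{0 \left(-5 + 0\right) + 1} - 3\right) + 14 \cdot 3\right)^{2} = \left(\left(\frac{6 - 2}{0 \left(-5 + 0\right) + 1} - 3\right) + 14 \cdot 3\right)^{2} = \left(\left(\frac{1}{0 \left(-5\right) + 1} \cdot 4 - 3\right) + 42\right)^{2} = \left(\left(\frac{1}{0 + 1} \cdot 4 - 3\right) + 42\right)^{2} = \left(\left(1^{-1} \cdot 4 - 3\right) + 42\right)^{2} = \left(\left(1 \cdot 4 - 3\right) + 42\right)^{2} = \left(\left(4 - 3\right) + 42\right)^{2} = \left(1 + 42\right)^{2} = 43^{2} = 1849$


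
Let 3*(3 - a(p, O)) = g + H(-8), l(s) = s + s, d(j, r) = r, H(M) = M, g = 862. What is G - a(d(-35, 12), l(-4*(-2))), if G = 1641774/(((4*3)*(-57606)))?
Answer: 10725917/38404 ≈ 279.29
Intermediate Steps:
l(s) = 2*s
a(p, O) = -845/3 (a(p, O) = 3 - (862 - 8)/3 = 3 - ⅓*854 = 3 - 854/3 = -845/3)
G = -273629/115212 (G = 1641774/((12*(-57606))) = 1641774/(-691272) = 1641774*(-1/691272) = -273629/115212 ≈ -2.3750)
G - a(d(-35, 12), l(-4*(-2))) = -273629/115212 - 1*(-845/3) = -273629/115212 + 845/3 = 10725917/38404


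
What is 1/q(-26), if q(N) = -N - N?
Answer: 1/52 ≈ 0.019231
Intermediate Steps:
q(N) = -2*N
1/q(-26) = 1/(-2*(-26)) = 1/52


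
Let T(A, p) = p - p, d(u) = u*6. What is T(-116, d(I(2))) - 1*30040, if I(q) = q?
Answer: -30040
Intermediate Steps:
d(u) = 6*u
T(A, p) = 0
T(-116, d(I(2))) - 1*30040 = 0 - 1*30040 = 0 - 30040 = -30040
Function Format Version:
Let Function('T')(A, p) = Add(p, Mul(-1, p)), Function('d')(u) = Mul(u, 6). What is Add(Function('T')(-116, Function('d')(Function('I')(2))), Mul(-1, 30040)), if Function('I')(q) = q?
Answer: -30040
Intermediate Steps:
Function('d')(u) = Mul(6, u)
Function('T')(A, p) = 0
Add(Function('T')(-116, Function('d')(Function('I')(2))), Mul(-1, 30040)) = Add(0, Mul(-1, 30040)) = Add(0, -30040) = -30040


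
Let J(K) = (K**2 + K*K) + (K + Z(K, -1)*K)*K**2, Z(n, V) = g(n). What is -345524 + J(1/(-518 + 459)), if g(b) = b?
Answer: -4186839035260/12117361 ≈ -3.4552e+5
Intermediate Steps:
Z(n, V) = n
J(K) = 2*K**2 + K**2*(K + K**2) (J(K) = (K**2 + K*K) + (K + K*K)*K**2 = (K**2 + K**2) + (K + K**2)*K**2 = 2*K**2 + K**2*(K + K**2))
-345524 + J(1/(-518 + 459)) = -345524 + (1/(-518 + 459))**2*(2 + 1/(-518 + 459) + (1/(-518 + 459))**2) = -345524 + (1/(-59))**2*(2 + 1/(-59) + (1/(-59))**2) = -345524 + (-1/59)**2*(2 - 1/59 + (-1/59)**2) = -345524 + (2 - 1/59 + 1/3481)/3481 = -345524 + (1/3481)*(6904/3481) = -345524 + 6904/12117361 = -4186839035260/12117361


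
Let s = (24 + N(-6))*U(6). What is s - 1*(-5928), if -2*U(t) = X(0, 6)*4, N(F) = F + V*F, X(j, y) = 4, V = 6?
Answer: 6072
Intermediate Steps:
N(F) = 7*F (N(F) = F + 6*F = 7*F)
U(t) = -8 (U(t) = -2*4 = -½*16 = -8)
s = 144 (s = (24 + 7*(-6))*(-8) = (24 - 42)*(-8) = -18*(-8) = 144)
s - 1*(-5928) = 144 - 1*(-5928) = 144 + 5928 = 6072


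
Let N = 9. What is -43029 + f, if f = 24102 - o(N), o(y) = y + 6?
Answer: -18942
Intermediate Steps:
o(y) = 6 + y
f = 24087 (f = 24102 - (6 + 9) = 24102 - 1*15 = 24102 - 15 = 24087)
-43029 + f = -43029 + 24087 = -18942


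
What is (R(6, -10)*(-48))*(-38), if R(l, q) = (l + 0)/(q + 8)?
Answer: -5472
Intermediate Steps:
R(l, q) = l/(8 + q)
(R(6, -10)*(-48))*(-38) = ((6/(8 - 10))*(-48))*(-38) = ((6/(-2))*(-48))*(-38) = ((6*(-½))*(-48))*(-38) = -3*(-48)*(-38) = 144*(-38) = -5472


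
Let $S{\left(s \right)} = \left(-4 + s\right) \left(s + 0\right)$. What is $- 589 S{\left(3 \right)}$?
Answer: $1767$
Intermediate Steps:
$S{\left(s \right)} = s \left(-4 + s\right)$ ($S{\left(s \right)} = \left(-4 + s\right) s = s \left(-4 + s\right)$)
$- 589 S{\left(3 \right)} = - 589 \cdot 3 \left(-4 + 3\right) = - 589 \cdot 3 \left(-1\right) = \left(-589\right) \left(-3\right) = 1767$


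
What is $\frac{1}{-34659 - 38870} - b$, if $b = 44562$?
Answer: $- \frac{3276599299}{73529} \approx -44562.0$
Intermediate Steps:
$\frac{1}{-34659 - 38870} - b = \frac{1}{-34659 - 38870} - 44562 = \frac{1}{-73529} - 44562 = - \frac{1}{73529} - 44562 = - \frac{3276599299}{73529}$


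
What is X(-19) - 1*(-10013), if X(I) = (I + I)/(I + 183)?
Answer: 821047/82 ≈ 10013.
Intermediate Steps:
X(I) = 2*I/(183 + I) (X(I) = (2*I)/(183 + I) = 2*I/(183 + I))
X(-19) - 1*(-10013) = 2*(-19)/(183 - 19) - 1*(-10013) = 2*(-19)/164 + 10013 = 2*(-19)*(1/164) + 10013 = -19/82 + 10013 = 821047/82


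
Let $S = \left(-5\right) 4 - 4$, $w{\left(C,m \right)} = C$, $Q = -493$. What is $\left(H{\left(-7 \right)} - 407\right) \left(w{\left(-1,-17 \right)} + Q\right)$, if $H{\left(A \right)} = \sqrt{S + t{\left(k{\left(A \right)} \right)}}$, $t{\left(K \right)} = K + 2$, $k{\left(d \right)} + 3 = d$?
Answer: $201058 - 1976 i \sqrt{2} \approx 2.0106 \cdot 10^{5} - 2794.5 i$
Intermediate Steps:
$k{\left(d \right)} = -3 + d$
$S = -24$ ($S = -20 - 4 = -24$)
$t{\left(K \right)} = 2 + K$
$H{\left(A \right)} = \sqrt{-25 + A}$ ($H{\left(A \right)} = \sqrt{-24 + \left(2 + \left(-3 + A\right)\right)} = \sqrt{-24 + \left(-1 + A\right)} = \sqrt{-25 + A}$)
$\left(H{\left(-7 \right)} - 407\right) \left(w{\left(-1,-17 \right)} + Q\right) = \left(\sqrt{-25 - 7} - 407\right) \left(-1 - 493\right) = \left(\sqrt{-32} - 407\right) \left(-494\right) = \left(4 i \sqrt{2} - 407\right) \left(-494\right) = \left(-407 + 4 i \sqrt{2}\right) \left(-494\right) = 201058 - 1976 i \sqrt{2}$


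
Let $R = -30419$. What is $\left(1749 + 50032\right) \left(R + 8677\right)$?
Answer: $-1125822502$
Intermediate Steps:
$\left(1749 + 50032\right) \left(R + 8677\right) = \left(1749 + 50032\right) \left(-30419 + 8677\right) = 51781 \left(-21742\right) = -1125822502$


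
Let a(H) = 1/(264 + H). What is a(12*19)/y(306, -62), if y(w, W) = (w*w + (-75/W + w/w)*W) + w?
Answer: 1/46152060 ≈ 2.1668e-8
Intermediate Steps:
y(w, W) = w + w² + W*(1 - 75/W) (y(w, W) = (w² + (-75/W + 1)*W) + w = (w² + (1 - 75/W)*W) + w = (w² + W*(1 - 75/W)) + w = w + w² + W*(1 - 75/W))
a(12*19)/y(306, -62) = 1/((264 + 12*19)*(-75 - 62 + 306 + 306²)) = 1/((264 + 228)*(-75 - 62 + 306 + 93636)) = 1/(492*93805) = (1/492)*(1/93805) = 1/46152060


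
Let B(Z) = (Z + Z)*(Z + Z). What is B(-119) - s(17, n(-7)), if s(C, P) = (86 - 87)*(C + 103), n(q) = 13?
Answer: 56764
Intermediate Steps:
B(Z) = 4*Z**2 (B(Z) = (2*Z)*(2*Z) = 4*Z**2)
s(C, P) = -103 - C (s(C, P) = -(103 + C) = -103 - C)
B(-119) - s(17, n(-7)) = 4*(-119)**2 - (-103 - 1*17) = 4*14161 - (-103 - 17) = 56644 - 1*(-120) = 56644 + 120 = 56764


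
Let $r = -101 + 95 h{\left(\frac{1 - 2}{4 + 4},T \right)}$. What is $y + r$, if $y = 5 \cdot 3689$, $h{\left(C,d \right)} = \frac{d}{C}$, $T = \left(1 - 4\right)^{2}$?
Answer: $11504$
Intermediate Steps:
$T = 9$ ($T = \left(-3\right)^{2} = 9$)
$r = -6941$ ($r = -101 + 95 \frac{9}{\left(1 - 2\right) \frac{1}{4 + 4}} = -101 + 95 \frac{9}{\left(-1\right) \frac{1}{8}} = -101 + 95 \frac{9}{- \frac{1}{8}} = -101 + 95 \cdot 9 \left(-8\right) = -101 + 95 \left(-72\right) = -101 - 6840 = -6941$)
$y = 18445$
$y + r = 18445 - 6941 = 11504$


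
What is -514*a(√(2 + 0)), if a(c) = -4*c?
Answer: 2056*√2 ≈ 2907.6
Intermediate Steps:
-514*a(√(2 + 0)) = -(-2056)*√(2 + 0) = -(-2056)*√2 = 2056*√2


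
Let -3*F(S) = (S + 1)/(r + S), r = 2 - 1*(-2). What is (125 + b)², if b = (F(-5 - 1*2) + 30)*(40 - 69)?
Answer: 4739329/9 ≈ 5.2659e+5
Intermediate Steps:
r = 4 (r = 2 + 2 = 4)
F(S) = -(1 + S)/(3*(4 + S)) (F(S) = -(S + 1)/(3*(4 + S)) = -(1 + S)/(3*(4 + S)))
b = -2552/3 (b = ((-1 - (-5 - 1*2))/(3*(4 + (-5 - 1*2))) + 30)*(40 - 69) = ((-1 - (-5 - 2))/(3*(4 + (-5 - 2))) + 30)*(-29) = ((-1 - 1*(-7))/(3*(4 - 7)) + 30)*(-29) = ((⅓)*(-1 + 7)/(-3) + 30)*(-29) = ((⅓)*(-⅓)*6 + 30)*(-29) = (-⅔ + 30)*(-29) = (88/3)*(-29) = -2552/3 ≈ -850.67)
(125 + b)² = (125 - 2552/3)² = (-2177/3)² = 4739329/9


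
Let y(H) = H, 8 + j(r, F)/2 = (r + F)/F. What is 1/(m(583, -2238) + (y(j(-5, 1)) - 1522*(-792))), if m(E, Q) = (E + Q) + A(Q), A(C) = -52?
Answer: 1/1203693 ≈ 8.3078e-7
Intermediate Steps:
j(r, F) = -16 + 2*(F + r)/F (j(r, F) = -16 + 2*((r + F)/F) = -16 + 2*((F + r)/F) = -16 + 2*(F + r)/F)
m(E, Q) = -52 + E + Q (m(E, Q) = (E + Q) - 52 = -52 + E + Q)
1/(m(583, -2238) + (y(j(-5, 1)) - 1522*(-792))) = 1/((-52 + 583 - 2238) + ((-14 + 2*(-5)/1) - 1522*(-792))) = 1/(-1707 + ((-14 + 2*(-5)*1) + 1205424)) = 1/(-1707 + ((-14 - 10) + 1205424)) = 1/(-1707 + (-24 + 1205424)) = 1/(-1707 + 1205400) = 1/1203693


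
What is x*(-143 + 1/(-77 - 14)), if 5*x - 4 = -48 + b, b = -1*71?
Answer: 299322/91 ≈ 3289.3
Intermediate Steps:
b = -71
x = -23 (x = ⅘ + (-48 - 71)/5 = ⅘ + (⅕)*(-119) = ⅘ - 119/5 = -23)
x*(-143 + 1/(-77 - 14)) = -23*(-143 + 1/(-77 - 14)) = -23*(-143 + 1/(-91)) = -23*(-143 - 1/91) = -23*(-13014/91) = 299322/91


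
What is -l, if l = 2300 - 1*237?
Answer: -2063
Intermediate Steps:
l = 2063 (l = 2300 - 237 = 2063)
-l = -1*2063 = -2063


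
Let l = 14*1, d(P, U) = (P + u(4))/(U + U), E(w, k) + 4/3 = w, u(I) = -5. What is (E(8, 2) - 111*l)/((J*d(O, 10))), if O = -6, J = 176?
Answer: 1055/66 ≈ 15.985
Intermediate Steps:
E(w, k) = -4/3 + w
d(P, U) = (-5 + P)/(2*U) (d(P, U) = (P - 5)/(U + U) = (-5 + P)/((2*U)) = (-5 + P)*(1/(2*U)) = (-5 + P)/(2*U))
l = 14
(E(8, 2) - 111*l)/((J*d(O, 10))) = ((-4/3 + 8) - 111*14)/((176*((½)*(-5 - 6)/10))) = (20/3 - 1554)/((176*((½)*(⅒)*(-11)))) = -4642/(3*(176*(-11/20))) = -4642/(3*(-484/5)) = -4642/3*(-5/484) = 1055/66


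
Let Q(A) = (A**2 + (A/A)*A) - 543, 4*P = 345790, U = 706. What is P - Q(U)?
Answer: -824303/2 ≈ -4.1215e+5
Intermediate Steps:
P = 172895/2 (P = (1/4)*345790 = 172895/2 ≈ 86448.)
Q(A) = -543 + A + A**2 (Q(A) = (A**2 + 1*A) - 543 = (A**2 + A) - 543 = (A + A**2) - 543 = -543 + A + A**2)
P - Q(U) = 172895/2 - (-543 + 706 + 706**2) = 172895/2 - (-543 + 706 + 498436) = 172895/2 - 1*498599 = 172895/2 - 498599 = -824303/2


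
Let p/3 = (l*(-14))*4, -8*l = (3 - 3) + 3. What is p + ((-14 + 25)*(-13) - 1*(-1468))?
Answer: 1388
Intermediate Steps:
l = -3/8 (l = -((3 - 3) + 3)/8 = -(0 + 3)/8 = -1/8*3 = -3/8 ≈ -0.37500)
p = 63 (p = 3*(-3/8*(-14)*4) = 3*((21/4)*4) = 3*21 = 63)
p + ((-14 + 25)*(-13) - 1*(-1468)) = 63 + ((-14 + 25)*(-13) - 1*(-1468)) = 63 + (11*(-13) + 1468) = 63 + (-143 + 1468) = 63 + 1325 = 1388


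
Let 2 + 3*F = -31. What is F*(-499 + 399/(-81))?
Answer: 149666/27 ≈ 5543.2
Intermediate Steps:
F = -11 (F = -⅔ + (⅓)*(-31) = -⅔ - 31/3 = -11)
F*(-499 + 399/(-81)) = -11*(-499 + 399/(-81)) = -11*(-499 + 399*(-1/81)) = -11*(-499 - 133/27) = -11*(-13606/27) = 149666/27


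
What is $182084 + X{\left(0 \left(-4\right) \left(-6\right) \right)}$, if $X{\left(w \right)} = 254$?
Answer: $182338$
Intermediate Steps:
$182084 + X{\left(0 \left(-4\right) \left(-6\right) \right)} = 182084 + 254 = 182338$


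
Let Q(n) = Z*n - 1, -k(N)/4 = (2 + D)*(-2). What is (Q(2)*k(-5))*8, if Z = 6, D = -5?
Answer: -2112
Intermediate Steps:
k(N) = -24 (k(N) = -4*(2 - 5)*(-2) = -(-12)*(-2) = -4*6 = -24)
Q(n) = -1 + 6*n (Q(n) = 6*n - 1 = -1 + 6*n)
(Q(2)*k(-5))*8 = ((-1 + 6*2)*(-24))*8 = ((-1 + 12)*(-24))*8 = (11*(-24))*8 = -264*8 = -2112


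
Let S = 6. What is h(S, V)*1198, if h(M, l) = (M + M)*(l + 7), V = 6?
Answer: 186888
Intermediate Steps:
h(M, l) = 2*M*(7 + l) (h(M, l) = (2*M)*(7 + l) = 2*M*(7 + l))
h(S, V)*1198 = (2*6*(7 + 6))*1198 = (2*6*13)*1198 = 156*1198 = 186888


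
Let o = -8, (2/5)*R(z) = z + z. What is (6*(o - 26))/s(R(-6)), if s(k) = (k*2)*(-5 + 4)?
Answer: -17/5 ≈ -3.4000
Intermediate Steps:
R(z) = 5*z (R(z) = 5*(z + z)/2 = 5*(2*z)/2 = 5*z)
s(k) = -2*k (s(k) = (2*k)*(-1) = -2*k)
(6*(o - 26))/s(R(-6)) = (6*(-8 - 26))/((-10*(-6))) = (6*(-34))/((-2*(-30))) = -204/60 = -204*1/60 = -17/5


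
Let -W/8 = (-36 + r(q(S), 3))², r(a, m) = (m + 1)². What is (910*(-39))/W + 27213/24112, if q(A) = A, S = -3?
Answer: 5892603/482240 ≈ 12.219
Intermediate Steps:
r(a, m) = (1 + m)²
W = -3200 (W = -8*(-36 + (1 + 3)²)² = -8*(-36 + 4²)² = -8*(-36 + 16)² = -8*(-20)² = -8*400 = -3200)
(910*(-39))/W + 27213/24112 = (910*(-39))/(-3200) + 27213/24112 = -35490*(-1/3200) + 27213*(1/24112) = 3549/320 + 27213/24112 = 5892603/482240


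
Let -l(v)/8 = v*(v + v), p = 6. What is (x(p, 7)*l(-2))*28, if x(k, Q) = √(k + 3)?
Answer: -5376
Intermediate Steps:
l(v) = -16*v² (l(v) = -8*v*(v + v) = -8*v*2*v = -16*v²)
x(k, Q) = √(3 + k)
(x(p, 7)*l(-2))*28 = (√(3 + 6)*(-16*(-2)²))*28 = (√9*(-16*4))*28 = (3*(-64))*28 = -192*28 = -5376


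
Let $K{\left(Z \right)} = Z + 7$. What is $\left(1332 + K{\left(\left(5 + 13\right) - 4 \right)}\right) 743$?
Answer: $1005279$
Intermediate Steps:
$K{\left(Z \right)} = 7 + Z$
$\left(1332 + K{\left(\left(5 + 13\right) - 4 \right)}\right) 743 = \left(1332 + \left(7 + \left(\left(5 + 13\right) - 4\right)\right)\right) 743 = \left(1332 + \left(7 + \left(18 - 4\right)\right)\right) 743 = \left(1332 + \left(7 + 14\right)\right) 743 = \left(1332 + 21\right) 743 = 1353 \cdot 743 = 1005279$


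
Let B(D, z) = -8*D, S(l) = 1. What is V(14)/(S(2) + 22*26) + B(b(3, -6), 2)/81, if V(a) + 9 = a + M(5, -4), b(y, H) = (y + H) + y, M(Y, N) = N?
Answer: 1/573 ≈ 0.0017452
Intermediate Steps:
b(y, H) = H + 2*y (b(y, H) = (H + y) + y = H + 2*y)
V(a) = -13 + a (V(a) = -9 + (a - 4) = -9 + (-4 + a) = -13 + a)
V(14)/(S(2) + 22*26) + B(b(3, -6), 2)/81 = (-13 + 14)/(1 + 22*26) - 8*(-6 + 2*3)/81 = 1/(1 + 572) - 8*(-6 + 6)*(1/81) = 1/573 - 8*0*(1/81) = 1*(1/573) + 0*(1/81) = 1/573 + 0 = 1/573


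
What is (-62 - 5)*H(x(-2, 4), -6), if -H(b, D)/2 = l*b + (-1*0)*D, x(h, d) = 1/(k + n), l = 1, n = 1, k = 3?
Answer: 67/2 ≈ 33.500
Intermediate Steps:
x(h, d) = ¼ (x(h, d) = 1/(3 + 1) = 1/4 = ¼)
H(b, D) = -2*b (H(b, D) = -2*(1*b + (-1*0)*D) = -2*(b + 0*D) = -2*(b + 0) = -2*b)
(-62 - 5)*H(x(-2, 4), -6) = (-62 - 5)*(-2*¼) = -67*(-½) = 67/2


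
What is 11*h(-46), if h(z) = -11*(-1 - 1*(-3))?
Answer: -242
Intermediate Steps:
h(z) = -22 (h(z) = -11*(-1 + 3) = -11*2 = -22)
11*h(-46) = 11*(-22) = -242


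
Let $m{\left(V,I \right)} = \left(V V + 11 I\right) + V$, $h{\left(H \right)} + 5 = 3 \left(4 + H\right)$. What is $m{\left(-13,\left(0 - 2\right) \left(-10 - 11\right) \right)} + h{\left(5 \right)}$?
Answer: $640$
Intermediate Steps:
$h{\left(H \right)} = 7 + 3 H$ ($h{\left(H \right)} = -5 + 3 \left(4 + H\right) = -5 + \left(12 + 3 H\right) = 7 + 3 H$)
$m{\left(V,I \right)} = V + V^{2} + 11 I$ ($m{\left(V,I \right)} = \left(V^{2} + 11 I\right) + V = V + V^{2} + 11 I$)
$m{\left(-13,\left(0 - 2\right) \left(-10 - 11\right) \right)} + h{\left(5 \right)} = \left(-13 + \left(-13\right)^{2} + 11 \left(0 - 2\right) \left(-10 - 11\right)\right) + \left(7 + 3 \cdot 5\right) = \left(-13 + 169 + 11 \left(\left(-2\right) \left(-21\right)\right)\right) + \left(7 + 15\right) = \left(-13 + 169 + 11 \cdot 42\right) + 22 = \left(-13 + 169 + 462\right) + 22 = 618 + 22 = 640$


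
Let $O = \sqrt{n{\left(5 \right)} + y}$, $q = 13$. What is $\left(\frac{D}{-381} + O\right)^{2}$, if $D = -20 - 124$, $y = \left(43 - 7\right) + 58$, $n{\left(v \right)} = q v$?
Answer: $\frac{2566815}{16129} + \frac{96 \sqrt{159}}{127} \approx 168.67$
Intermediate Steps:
$n{\left(v \right)} = 13 v$
$y = 94$ ($y = 36 + 58 = 94$)
$D = -144$ ($D = -20 - 124 = -144$)
$O = \sqrt{159}$ ($O = \sqrt{13 \cdot 5 + 94} = \sqrt{65 + 94} = \sqrt{159} \approx 12.61$)
$\left(\frac{D}{-381} + O\right)^{2} = \left(- \frac{144}{-381} + \sqrt{159}\right)^{2} = \left(\left(-144\right) \left(- \frac{1}{381}\right) + \sqrt{159}\right)^{2} = \left(\frac{48}{127} + \sqrt{159}\right)^{2}$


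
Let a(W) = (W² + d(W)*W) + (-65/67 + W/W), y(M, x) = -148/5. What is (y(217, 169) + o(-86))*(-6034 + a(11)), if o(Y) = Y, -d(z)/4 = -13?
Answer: 41366882/67 ≈ 6.1742e+5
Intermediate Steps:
d(z) = 52 (d(z) = -4*(-13) = 52)
y(M, x) = -148/5 (y(M, x) = -148*⅕ = -148/5)
a(W) = 2/67 + W² + 52*W (a(W) = (W² + 52*W) + (-65/67 + W/W) = (W² + 52*W) + (-65*1/67 + 1) = (W² + 52*W) + (-65/67 + 1) = (W² + 52*W) + 2/67 = 2/67 + W² + 52*W)
(y(217, 169) + o(-86))*(-6034 + a(11)) = (-148/5 - 86)*(-6034 + (2/67 + 11² + 52*11)) = -578*(-6034 + (2/67 + 121 + 572))/5 = -578*(-6034 + 46433/67)/5 = -578/5*(-357845/67) = 41366882/67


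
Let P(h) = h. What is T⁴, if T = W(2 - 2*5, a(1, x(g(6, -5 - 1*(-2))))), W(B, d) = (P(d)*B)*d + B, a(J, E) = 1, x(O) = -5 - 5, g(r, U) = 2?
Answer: 65536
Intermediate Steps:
x(O) = -10
W(B, d) = B + B*d² (W(B, d) = (d*B)*d + B = (B*d)*d + B = B*d² + B = B + B*d²)
T = -16 (T = (2 - 2*5)*(1 + 1²) = (2 - 10)*(1 + 1) = -8*2 = -16)
T⁴ = (-16)⁴ = 65536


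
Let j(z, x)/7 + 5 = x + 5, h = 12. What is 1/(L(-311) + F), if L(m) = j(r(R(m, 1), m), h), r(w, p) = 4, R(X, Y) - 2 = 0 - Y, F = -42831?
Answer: -1/42747 ≈ -2.3393e-5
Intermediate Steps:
R(X, Y) = 2 - Y (R(X, Y) = 2 + (0 - Y) = 2 - Y)
j(z, x) = 7*x (j(z, x) = -35 + 7*(x + 5) = -35 + 7*(5 + x) = -35 + (35 + 7*x) = 7*x)
L(m) = 84 (L(m) = 7*12 = 84)
1/(L(-311) + F) = 1/(84 - 42831) = 1/(-42747) = -1/42747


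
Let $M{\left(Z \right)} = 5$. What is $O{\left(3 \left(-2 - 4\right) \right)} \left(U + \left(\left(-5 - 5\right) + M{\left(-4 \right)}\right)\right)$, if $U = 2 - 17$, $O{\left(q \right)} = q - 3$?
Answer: $420$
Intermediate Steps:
$O{\left(q \right)} = -3 + q$ ($O{\left(q \right)} = q - 3 = -3 + q$)
$U = -15$
$O{\left(3 \left(-2 - 4\right) \right)} \left(U + \left(\left(-5 - 5\right) + M{\left(-4 \right)}\right)\right) = \left(-3 + 3 \left(-2 - 4\right)\right) \left(-15 + \left(\left(-5 - 5\right) + 5\right)\right) = \left(-3 + 3 \left(-6\right)\right) \left(-15 + \left(-10 + 5\right)\right) = \left(-3 - 18\right) \left(-15 - 5\right) = \left(-21\right) \left(-20\right) = 420$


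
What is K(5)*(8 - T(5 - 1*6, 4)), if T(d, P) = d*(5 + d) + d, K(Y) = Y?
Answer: 65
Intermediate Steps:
T(d, P) = d + d*(5 + d)
K(5)*(8 - T(5 - 1*6, 4)) = 5*(8 - (5 - 1*6)*(6 + (5 - 1*6))) = 5*(8 - (5 - 6)*(6 + (5 - 6))) = 5*(8 - (-1)*(6 - 1)) = 5*(8 - (-1)*5) = 5*(8 - 1*(-5)) = 5*(8 + 5) = 5*13 = 65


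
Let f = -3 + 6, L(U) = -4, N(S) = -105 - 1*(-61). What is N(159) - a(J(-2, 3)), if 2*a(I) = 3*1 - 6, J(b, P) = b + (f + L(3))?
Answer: -85/2 ≈ -42.500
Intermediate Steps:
N(S) = -44 (N(S) = -105 + 61 = -44)
f = 3
J(b, P) = -1 + b (J(b, P) = b + (3 - 4) = b - 1 = -1 + b)
a(I) = -3/2 (a(I) = (3*1 - 6)/2 = (3 - 6)/2 = (1/2)*(-3) = -3/2)
N(159) - a(J(-2, 3)) = -44 - 1*(-3/2) = -44 + 3/2 = -85/2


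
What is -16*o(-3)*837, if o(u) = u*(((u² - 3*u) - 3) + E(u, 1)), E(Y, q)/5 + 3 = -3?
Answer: -602640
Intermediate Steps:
E(Y, q) = -30 (E(Y, q) = -15 + 5*(-3) = -15 - 15 = -30)
o(u) = u*(-33 + u² - 3*u) (o(u) = u*(((u² - 3*u) - 3) - 30) = u*((-3 + u² - 3*u) - 30) = u*(-33 + u² - 3*u))
-16*o(-3)*837 = -(-48)*(-33 + (-3)² - 3*(-3))*837 = -(-48)*(-33 + 9 + 9)*837 = -(-48)*(-15)*837 = -16*45*837 = -720*837 = -602640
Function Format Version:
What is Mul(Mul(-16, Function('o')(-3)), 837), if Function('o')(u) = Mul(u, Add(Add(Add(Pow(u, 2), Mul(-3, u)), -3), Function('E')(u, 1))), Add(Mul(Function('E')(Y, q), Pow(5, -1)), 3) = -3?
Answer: -602640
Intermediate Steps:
Function('E')(Y, q) = -30 (Function('E')(Y, q) = Add(-15, Mul(5, -3)) = Add(-15, -15) = -30)
Function('o')(u) = Mul(u, Add(-33, Pow(u, 2), Mul(-3, u))) (Function('o')(u) = Mul(u, Add(Add(Add(Pow(u, 2), Mul(-3, u)), -3), -30)) = Mul(u, Add(Add(-3, Pow(u, 2), Mul(-3, u)), -30)) = Mul(u, Add(-33, Pow(u, 2), Mul(-3, u))))
Mul(Mul(-16, Function('o')(-3)), 837) = Mul(Mul(-16, Mul(-3, Add(-33, Pow(-3, 2), Mul(-3, -3)))), 837) = Mul(Mul(-16, Mul(-3, Add(-33, 9, 9))), 837) = Mul(Mul(-16, Mul(-3, -15)), 837) = Mul(Mul(-16, 45), 837) = Mul(-720, 837) = -602640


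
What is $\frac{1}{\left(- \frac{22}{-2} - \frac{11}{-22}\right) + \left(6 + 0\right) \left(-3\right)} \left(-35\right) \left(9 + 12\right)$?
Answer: $\frac{1470}{13} \approx 113.08$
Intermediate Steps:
$\frac{1}{\left(- \frac{22}{-2} - \frac{11}{-22}\right) + \left(6 + 0\right) \left(-3\right)} \left(-35\right) \left(9 + 12\right) = \frac{1}{\left(\left(-22\right) \left(- \frac{1}{2}\right) - - \frac{1}{2}\right) + 6 \left(-3\right)} \left(-35\right) 21 = \frac{1}{\left(11 + \frac{1}{2}\right) - 18} \left(-35\right) 21 = \frac{1}{\frac{23}{2} - 18} \left(-35\right) 21 = \frac{1}{- \frac{13}{2}} \left(-35\right) 21 = \left(- \frac{2}{13}\right) \left(-35\right) 21 = \frac{70}{13} \cdot 21 = \frac{1470}{13}$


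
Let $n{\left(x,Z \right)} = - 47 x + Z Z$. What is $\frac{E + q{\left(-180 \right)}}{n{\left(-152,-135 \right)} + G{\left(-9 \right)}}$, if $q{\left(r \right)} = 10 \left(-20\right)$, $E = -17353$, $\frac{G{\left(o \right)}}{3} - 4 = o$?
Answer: $- \frac{17553}{25354} \approx -0.69232$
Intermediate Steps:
$G{\left(o \right)} = 12 + 3 o$
$n{\left(x,Z \right)} = Z^{2} - 47 x$ ($n{\left(x,Z \right)} = - 47 x + Z^{2} = Z^{2} - 47 x$)
$q{\left(r \right)} = -200$
$\frac{E + q{\left(-180 \right)}}{n{\left(-152,-135 \right)} + G{\left(-9 \right)}} = \frac{-17353 - 200}{\left(\left(-135\right)^{2} - -7144\right) + \left(12 + 3 \left(-9\right)\right)} = - \frac{17553}{\left(18225 + 7144\right) + \left(12 - 27\right)} = - \frac{17553}{25369 - 15} = - \frac{17553}{25354}$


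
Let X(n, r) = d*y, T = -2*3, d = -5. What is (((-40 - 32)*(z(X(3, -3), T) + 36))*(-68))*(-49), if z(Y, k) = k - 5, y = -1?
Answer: -5997600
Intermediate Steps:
T = -6
X(n, r) = 5 (X(n, r) = -5*(-1) = 5)
z(Y, k) = -5 + k
(((-40 - 32)*(z(X(3, -3), T) + 36))*(-68))*(-49) = (((-40 - 32)*((-5 - 6) + 36))*(-68))*(-49) = (-72*(-11 + 36)*(-68))*(-49) = (-72*25*(-68))*(-49) = -1800*(-68)*(-49) = 122400*(-49) = -5997600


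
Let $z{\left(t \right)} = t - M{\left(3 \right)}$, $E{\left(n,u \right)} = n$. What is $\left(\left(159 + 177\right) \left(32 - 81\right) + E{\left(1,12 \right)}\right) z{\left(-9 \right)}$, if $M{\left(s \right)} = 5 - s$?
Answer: $181093$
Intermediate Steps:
$z{\left(t \right)} = -2 + t$ ($z{\left(t \right)} = t - \left(5 - 3\right) = t - 2 = -2 + t$)
$\left(\left(159 + 177\right) \left(32 - 81\right) + E{\left(1,12 \right)}\right) z{\left(-9 \right)} = \left(\left(159 + 177\right) \left(32 - 81\right) + 1\right) \left(-2 - 9\right) = \left(336 \left(-49\right) + 1\right) \left(-11\right) = \left(-16464 + 1\right) \left(-11\right) = \left(-16463\right) \left(-11\right) = 181093$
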